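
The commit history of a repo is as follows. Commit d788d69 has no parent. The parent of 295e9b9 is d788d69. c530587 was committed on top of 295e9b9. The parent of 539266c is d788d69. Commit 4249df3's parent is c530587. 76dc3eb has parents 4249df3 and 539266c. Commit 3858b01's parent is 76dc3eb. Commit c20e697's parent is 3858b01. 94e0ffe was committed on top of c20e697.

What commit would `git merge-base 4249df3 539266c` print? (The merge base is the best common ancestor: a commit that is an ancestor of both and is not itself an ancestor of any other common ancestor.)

d788d69

Ancestors of 4249df3: {295e9b9, 4249df3, c530587, d788d69}.
Ancestors of 539266c: {539266c, d788d69}.
Common ancestors: {d788d69}.
The only common ancestor is d788d69, so it is the merge base.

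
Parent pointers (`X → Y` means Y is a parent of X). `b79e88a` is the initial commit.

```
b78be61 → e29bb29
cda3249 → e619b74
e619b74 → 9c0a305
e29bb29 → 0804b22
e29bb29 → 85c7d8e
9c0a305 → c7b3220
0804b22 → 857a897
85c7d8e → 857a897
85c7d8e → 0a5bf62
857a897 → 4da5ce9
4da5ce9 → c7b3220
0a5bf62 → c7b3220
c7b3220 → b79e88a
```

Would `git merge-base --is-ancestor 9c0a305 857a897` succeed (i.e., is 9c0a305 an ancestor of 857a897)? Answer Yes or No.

Ancestors of 857a897: {4da5ce9, 857a897, b79e88a, c7b3220}.
9c0a305 is not in that set, so it is not an ancestor of 857a897.

No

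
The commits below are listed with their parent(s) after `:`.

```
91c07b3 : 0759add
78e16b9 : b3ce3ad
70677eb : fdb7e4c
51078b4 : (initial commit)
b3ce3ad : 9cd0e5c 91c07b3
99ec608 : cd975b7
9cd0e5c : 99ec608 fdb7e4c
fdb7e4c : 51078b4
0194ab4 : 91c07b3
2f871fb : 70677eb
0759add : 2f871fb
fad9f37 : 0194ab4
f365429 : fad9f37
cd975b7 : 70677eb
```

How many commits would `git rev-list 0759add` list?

5

Walking parent pointers from 0759add: reachable set = {0759add, 2f871fb, 51078b4, 70677eb, fdb7e4c}.
That is 5 commits.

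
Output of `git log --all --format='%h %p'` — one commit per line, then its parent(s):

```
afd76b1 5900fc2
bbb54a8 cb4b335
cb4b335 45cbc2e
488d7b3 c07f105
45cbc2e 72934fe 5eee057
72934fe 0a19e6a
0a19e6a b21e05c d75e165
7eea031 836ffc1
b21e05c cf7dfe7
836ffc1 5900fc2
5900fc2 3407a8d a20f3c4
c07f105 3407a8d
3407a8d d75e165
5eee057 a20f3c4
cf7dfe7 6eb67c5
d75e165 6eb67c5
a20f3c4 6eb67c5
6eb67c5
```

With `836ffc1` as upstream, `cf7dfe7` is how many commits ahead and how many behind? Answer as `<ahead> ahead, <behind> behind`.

1 ahead, 5 behind

Reachable from cf7dfe7: {6eb67c5, cf7dfe7}.
Reachable from 836ffc1: {3407a8d, 5900fc2, 6eb67c5, 836ffc1, a20f3c4, d75e165}.
Only in cf7dfe7's history (ahead): {cf7dfe7} — 1.
Only in 836ffc1's history (behind): {3407a8d, 5900fc2, 836ffc1, a20f3c4, d75e165} — 5.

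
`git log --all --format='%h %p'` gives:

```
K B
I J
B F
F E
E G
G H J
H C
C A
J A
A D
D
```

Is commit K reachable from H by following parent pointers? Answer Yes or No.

Ancestors of H: {A, C, D, H}.
K is not in that set, so it is not an ancestor of H.

No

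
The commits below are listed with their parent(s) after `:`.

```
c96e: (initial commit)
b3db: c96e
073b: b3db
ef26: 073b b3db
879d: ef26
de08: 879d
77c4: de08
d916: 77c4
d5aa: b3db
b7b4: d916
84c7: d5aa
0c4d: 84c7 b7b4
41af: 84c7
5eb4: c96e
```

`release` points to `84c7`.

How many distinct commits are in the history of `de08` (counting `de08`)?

Walking parent pointers from de08: reachable set = {073b, 879d, b3db, c96e, de08, ef26}.
That is 6 commits.

6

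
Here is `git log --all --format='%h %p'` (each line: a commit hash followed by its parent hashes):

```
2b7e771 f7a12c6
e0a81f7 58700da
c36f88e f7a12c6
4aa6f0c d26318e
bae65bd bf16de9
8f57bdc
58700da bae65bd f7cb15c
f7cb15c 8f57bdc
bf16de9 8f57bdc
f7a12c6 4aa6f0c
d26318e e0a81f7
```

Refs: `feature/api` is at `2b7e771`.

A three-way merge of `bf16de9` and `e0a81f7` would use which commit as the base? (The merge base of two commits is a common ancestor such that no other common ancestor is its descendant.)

Ancestors of bf16de9: {8f57bdc, bf16de9}.
Ancestors of e0a81f7: {58700da, 8f57bdc, bae65bd, bf16de9, e0a81f7, f7cb15c}.
Common ancestors: {8f57bdc, bf16de9}.
Among these, bf16de9 is not an ancestor of any other common ancestor — it is the merge base.

bf16de9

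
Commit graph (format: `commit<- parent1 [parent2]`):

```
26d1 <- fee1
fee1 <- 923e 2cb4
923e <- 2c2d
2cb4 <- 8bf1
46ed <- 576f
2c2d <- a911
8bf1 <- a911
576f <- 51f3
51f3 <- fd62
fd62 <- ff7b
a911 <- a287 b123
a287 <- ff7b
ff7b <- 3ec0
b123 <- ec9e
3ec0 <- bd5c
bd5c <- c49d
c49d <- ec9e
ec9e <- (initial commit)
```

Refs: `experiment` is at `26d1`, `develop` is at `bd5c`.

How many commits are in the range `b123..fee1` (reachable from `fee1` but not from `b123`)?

Reachable from fee1: {2c2d, 2cb4, 3ec0, 8bf1, 923e, a287, a911, b123, bd5c, c49d, ec9e, fee1, ff7b}.
Reachable from b123: {b123, ec9e}.
In fee1's history but not b123's: {2c2d, 2cb4, 3ec0, 8bf1, 923e, a287, a911, bd5c, c49d, fee1, ff7b} — 11 commits.

11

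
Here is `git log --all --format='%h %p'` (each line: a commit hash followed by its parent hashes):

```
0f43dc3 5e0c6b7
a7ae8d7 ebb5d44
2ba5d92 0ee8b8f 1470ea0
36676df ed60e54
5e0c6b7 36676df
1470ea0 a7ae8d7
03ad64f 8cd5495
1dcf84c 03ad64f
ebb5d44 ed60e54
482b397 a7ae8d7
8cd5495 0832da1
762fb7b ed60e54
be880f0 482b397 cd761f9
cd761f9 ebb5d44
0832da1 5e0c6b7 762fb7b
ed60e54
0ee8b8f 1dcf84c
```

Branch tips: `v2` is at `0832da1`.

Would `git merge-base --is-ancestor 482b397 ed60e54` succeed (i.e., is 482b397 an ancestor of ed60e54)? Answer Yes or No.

No

Ancestors of ed60e54: {ed60e54}.
482b397 is not in that set, so it is not an ancestor of ed60e54.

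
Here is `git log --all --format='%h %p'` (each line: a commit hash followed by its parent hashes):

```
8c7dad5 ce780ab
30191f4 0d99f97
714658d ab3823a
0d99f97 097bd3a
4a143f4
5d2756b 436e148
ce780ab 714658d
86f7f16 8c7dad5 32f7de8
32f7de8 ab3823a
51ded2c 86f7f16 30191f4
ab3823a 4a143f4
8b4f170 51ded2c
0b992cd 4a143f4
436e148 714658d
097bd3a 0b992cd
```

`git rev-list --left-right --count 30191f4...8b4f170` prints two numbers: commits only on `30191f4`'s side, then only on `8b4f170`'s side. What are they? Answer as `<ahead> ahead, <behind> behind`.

Reachable from 30191f4: {097bd3a, 0b992cd, 0d99f97, 30191f4, 4a143f4}.
Reachable from 8b4f170: {097bd3a, 0b992cd, 0d99f97, 30191f4, 32f7de8, 4a143f4, 51ded2c, 714658d, 86f7f16, 8b4f170, 8c7dad5, ab3823a, ce780ab}.
Only in 30191f4's history (ahead): {} — 0.
Only in 8b4f170's history (behind): {32f7de8, 51ded2c, 714658d, 86f7f16, 8b4f170, 8c7dad5, ab3823a, ce780ab} — 8.

0 ahead, 8 behind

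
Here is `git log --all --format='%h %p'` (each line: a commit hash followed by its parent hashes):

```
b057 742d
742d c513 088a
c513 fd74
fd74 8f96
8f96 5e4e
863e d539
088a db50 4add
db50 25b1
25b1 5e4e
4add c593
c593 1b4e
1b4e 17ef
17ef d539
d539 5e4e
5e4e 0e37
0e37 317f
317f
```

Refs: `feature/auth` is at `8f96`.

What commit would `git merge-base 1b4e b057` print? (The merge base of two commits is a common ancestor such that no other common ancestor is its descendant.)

Ancestors of 1b4e: {0e37, 17ef, 1b4e, 317f, 5e4e, d539}.
Ancestors of b057: {088a, 0e37, 17ef, 1b4e, 25b1, 317f, 4add, 5e4e, 742d, 8f96, b057, c513, c593, d539, db50, fd74}.
Common ancestors: {0e37, 17ef, 1b4e, 317f, 5e4e, d539}.
Among these, 1b4e is not an ancestor of any other common ancestor — it is the merge base.

1b4e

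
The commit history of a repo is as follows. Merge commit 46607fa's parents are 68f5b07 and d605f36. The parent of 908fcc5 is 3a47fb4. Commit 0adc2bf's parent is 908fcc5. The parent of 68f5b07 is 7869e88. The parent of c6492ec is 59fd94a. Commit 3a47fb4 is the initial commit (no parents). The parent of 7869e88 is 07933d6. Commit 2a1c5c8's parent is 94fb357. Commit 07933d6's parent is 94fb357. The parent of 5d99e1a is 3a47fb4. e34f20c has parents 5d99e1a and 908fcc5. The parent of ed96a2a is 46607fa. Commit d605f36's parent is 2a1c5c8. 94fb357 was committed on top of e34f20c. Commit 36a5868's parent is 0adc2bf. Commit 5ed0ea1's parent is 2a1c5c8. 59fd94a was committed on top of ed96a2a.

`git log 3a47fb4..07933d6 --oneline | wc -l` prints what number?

Reachable from 07933d6: {07933d6, 3a47fb4, 5d99e1a, 908fcc5, 94fb357, e34f20c}.
Reachable from 3a47fb4: {3a47fb4}.
In 07933d6's history but not 3a47fb4's: {07933d6, 5d99e1a, 908fcc5, 94fb357, e34f20c} — 5 commits.

5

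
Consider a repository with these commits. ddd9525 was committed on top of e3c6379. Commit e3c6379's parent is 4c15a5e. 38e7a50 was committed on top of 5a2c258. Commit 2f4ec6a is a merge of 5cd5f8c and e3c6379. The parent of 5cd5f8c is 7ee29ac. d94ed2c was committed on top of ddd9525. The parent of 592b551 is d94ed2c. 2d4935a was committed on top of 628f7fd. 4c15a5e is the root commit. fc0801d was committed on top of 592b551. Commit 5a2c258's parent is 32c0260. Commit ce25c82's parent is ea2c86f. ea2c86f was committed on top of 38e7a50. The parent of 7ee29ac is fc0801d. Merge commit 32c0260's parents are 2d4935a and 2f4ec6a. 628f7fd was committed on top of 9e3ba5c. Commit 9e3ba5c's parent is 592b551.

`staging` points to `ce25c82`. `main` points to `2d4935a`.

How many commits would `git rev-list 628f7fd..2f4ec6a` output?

4

Reachable from 2f4ec6a: {2f4ec6a, 4c15a5e, 592b551, 5cd5f8c, 7ee29ac, d94ed2c, ddd9525, e3c6379, fc0801d}.
Reachable from 628f7fd: {4c15a5e, 592b551, 628f7fd, 9e3ba5c, d94ed2c, ddd9525, e3c6379}.
In 2f4ec6a's history but not 628f7fd's: {2f4ec6a, 5cd5f8c, 7ee29ac, fc0801d} — 4 commits.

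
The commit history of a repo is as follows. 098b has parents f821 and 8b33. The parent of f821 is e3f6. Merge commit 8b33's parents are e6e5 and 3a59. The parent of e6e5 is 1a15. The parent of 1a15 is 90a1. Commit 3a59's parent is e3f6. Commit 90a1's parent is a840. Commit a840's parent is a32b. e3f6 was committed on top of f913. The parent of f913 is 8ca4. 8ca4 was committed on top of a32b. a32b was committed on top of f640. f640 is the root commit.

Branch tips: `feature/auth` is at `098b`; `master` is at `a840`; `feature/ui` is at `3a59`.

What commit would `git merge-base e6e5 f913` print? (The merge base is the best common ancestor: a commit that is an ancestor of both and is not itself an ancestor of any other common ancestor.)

Ancestors of e6e5: {1a15, 90a1, a32b, a840, e6e5, f640}.
Ancestors of f913: {8ca4, a32b, f640, f913}.
Common ancestors: {a32b, f640}.
Among these, a32b is not an ancestor of any other common ancestor — it is the merge base.

a32b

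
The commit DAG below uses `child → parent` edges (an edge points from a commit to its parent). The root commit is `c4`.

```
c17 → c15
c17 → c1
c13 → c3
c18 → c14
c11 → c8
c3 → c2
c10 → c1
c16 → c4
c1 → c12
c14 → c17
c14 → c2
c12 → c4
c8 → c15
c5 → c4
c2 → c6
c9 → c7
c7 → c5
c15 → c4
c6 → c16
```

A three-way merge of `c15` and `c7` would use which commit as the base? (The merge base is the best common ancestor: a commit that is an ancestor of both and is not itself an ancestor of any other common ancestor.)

c4

Ancestors of c15: {c15, c4}.
Ancestors of c7: {c4, c5, c7}.
Common ancestors: {c4}.
The only common ancestor is c4, so it is the merge base.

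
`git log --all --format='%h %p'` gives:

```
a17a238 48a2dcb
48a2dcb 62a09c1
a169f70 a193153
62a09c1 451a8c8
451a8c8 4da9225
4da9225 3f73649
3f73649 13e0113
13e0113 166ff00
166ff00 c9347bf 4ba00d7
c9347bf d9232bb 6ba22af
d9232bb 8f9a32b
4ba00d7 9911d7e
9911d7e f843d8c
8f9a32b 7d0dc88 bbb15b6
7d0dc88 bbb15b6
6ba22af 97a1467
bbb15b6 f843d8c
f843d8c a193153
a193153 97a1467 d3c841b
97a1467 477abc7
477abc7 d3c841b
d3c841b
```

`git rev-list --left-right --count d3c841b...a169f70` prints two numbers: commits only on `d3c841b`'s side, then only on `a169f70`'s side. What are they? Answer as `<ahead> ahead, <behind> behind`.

0 ahead, 4 behind

Reachable from d3c841b: {d3c841b}.
Reachable from a169f70: {477abc7, 97a1467, a169f70, a193153, d3c841b}.
Only in d3c841b's history (ahead): {} — 0.
Only in a169f70's history (behind): {477abc7, 97a1467, a169f70, a193153} — 4.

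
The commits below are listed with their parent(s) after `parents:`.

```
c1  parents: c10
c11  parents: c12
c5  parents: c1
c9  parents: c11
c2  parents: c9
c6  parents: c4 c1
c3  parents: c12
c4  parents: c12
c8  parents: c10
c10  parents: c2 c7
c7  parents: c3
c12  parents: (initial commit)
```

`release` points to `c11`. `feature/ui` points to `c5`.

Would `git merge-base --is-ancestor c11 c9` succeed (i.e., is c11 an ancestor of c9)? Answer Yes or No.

Yes

Ancestors of c9 (commits reachable by following parents): {c11, c12, c9}.
c11 is in that set, so it is an ancestor of c9.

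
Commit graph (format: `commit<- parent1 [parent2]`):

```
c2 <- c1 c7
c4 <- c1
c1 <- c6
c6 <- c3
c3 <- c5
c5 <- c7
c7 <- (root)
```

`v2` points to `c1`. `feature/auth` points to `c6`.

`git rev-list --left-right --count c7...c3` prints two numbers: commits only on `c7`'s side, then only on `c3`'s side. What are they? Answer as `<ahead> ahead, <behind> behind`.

0 ahead, 2 behind

Reachable from c7: {c7}.
Reachable from c3: {c3, c5, c7}.
Only in c7's history (ahead): {} — 0.
Only in c3's history (behind): {c3, c5} — 2.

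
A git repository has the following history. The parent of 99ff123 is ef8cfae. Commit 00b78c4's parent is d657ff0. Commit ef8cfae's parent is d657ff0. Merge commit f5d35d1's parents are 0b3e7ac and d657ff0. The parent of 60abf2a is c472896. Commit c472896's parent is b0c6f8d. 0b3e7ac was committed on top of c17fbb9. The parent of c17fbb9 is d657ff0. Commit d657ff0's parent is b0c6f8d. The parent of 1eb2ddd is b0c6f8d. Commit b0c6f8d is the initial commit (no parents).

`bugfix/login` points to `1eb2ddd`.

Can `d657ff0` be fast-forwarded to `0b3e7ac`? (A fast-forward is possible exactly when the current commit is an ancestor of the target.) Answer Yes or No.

Yes

A fast-forward from d657ff0 to 0b3e7ac is possible iff d657ff0 is an ancestor of 0b3e7ac.
Ancestors of 0b3e7ac: {0b3e7ac, b0c6f8d, c17fbb9, d657ff0}.
d657ff0 is among them, so fast-forward is possible.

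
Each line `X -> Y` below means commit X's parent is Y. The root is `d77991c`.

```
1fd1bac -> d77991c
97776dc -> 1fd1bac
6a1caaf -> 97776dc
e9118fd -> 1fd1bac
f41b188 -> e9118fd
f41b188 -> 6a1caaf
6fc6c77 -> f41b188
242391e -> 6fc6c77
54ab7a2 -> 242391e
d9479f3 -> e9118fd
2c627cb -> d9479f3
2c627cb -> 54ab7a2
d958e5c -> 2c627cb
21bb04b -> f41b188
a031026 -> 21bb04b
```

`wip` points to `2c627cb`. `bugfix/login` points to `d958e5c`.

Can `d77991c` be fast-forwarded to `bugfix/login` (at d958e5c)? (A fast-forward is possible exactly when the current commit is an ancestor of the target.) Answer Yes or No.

Yes

A fast-forward from d77991c to d958e5c is possible iff d77991c is an ancestor of d958e5c.
Ancestors of d958e5c: {1fd1bac, 242391e, 2c627cb, 54ab7a2, 6a1caaf, 6fc6c77, 97776dc, d77991c, d9479f3, d958e5c, e9118fd, f41b188}.
d77991c is among them, so fast-forward is possible.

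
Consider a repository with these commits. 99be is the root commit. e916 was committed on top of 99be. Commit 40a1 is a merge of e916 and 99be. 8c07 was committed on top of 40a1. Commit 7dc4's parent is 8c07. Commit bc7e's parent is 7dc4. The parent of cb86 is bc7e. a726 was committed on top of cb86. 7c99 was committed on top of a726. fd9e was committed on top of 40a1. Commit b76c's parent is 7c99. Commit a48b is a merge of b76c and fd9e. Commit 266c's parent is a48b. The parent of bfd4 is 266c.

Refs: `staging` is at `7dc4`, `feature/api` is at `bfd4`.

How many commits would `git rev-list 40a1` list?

Walking parent pointers from 40a1: reachable set = {40a1, 99be, e916}.
That is 3 commits.

3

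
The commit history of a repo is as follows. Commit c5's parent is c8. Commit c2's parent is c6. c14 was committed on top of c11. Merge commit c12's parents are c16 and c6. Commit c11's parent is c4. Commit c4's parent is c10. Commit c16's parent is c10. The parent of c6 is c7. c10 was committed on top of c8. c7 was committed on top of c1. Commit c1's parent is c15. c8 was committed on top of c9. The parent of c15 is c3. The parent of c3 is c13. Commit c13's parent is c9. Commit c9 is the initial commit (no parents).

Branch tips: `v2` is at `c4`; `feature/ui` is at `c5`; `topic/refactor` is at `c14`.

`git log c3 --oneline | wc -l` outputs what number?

3

Walking parent pointers from c3: reachable set = {c13, c3, c9}.
That is 3 commits.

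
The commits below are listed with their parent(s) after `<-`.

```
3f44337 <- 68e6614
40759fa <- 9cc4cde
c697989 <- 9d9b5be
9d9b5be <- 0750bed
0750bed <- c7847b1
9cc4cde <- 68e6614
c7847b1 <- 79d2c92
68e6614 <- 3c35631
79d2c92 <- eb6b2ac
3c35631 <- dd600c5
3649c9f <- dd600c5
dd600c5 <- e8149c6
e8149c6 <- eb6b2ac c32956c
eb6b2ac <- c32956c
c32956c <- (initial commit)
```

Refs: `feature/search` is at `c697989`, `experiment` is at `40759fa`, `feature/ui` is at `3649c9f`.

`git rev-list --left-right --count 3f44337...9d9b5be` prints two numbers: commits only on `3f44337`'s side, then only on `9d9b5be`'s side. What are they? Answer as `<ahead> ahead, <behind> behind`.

Reachable from 3f44337: {3c35631, 3f44337, 68e6614, c32956c, dd600c5, e8149c6, eb6b2ac}.
Reachable from 9d9b5be: {0750bed, 79d2c92, 9d9b5be, c32956c, c7847b1, eb6b2ac}.
Only in 3f44337's history (ahead): {3c35631, 3f44337, 68e6614, dd600c5, e8149c6} — 5.
Only in 9d9b5be's history (behind): {0750bed, 79d2c92, 9d9b5be, c7847b1} — 4.

5 ahead, 4 behind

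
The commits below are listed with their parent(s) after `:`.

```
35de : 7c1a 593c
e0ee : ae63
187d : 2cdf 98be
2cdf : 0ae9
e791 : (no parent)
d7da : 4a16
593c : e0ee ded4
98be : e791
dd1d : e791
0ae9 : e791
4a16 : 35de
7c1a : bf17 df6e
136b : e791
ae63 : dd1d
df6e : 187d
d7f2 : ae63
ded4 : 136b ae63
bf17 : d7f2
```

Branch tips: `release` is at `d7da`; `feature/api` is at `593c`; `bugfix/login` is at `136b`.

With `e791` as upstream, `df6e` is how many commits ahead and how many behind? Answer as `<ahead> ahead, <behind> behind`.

Reachable from df6e: {0ae9, 187d, 2cdf, 98be, df6e, e791}.
Reachable from e791: {e791}.
Only in df6e's history (ahead): {0ae9, 187d, 2cdf, 98be, df6e} — 5.
Only in e791's history (behind): {} — 0.

5 ahead, 0 behind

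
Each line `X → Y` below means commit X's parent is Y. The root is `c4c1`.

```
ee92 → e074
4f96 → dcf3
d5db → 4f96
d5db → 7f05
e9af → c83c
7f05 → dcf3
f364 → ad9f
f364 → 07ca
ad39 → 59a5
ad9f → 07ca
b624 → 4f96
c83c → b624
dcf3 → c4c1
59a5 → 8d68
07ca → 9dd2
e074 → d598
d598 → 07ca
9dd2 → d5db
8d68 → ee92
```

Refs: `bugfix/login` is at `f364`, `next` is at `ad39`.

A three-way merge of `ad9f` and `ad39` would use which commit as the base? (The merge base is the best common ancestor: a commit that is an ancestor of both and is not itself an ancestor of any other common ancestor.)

Ancestors of ad9f: {07ca, 4f96, 7f05, 9dd2, ad9f, c4c1, d5db, dcf3}.
Ancestors of ad39: {07ca, 4f96, 59a5, 7f05, 8d68, 9dd2, ad39, c4c1, d598, d5db, dcf3, e074, ee92}.
Common ancestors: {07ca, 4f96, 7f05, 9dd2, c4c1, d5db, dcf3}.
Among these, 07ca is not an ancestor of any other common ancestor — it is the merge base.

07ca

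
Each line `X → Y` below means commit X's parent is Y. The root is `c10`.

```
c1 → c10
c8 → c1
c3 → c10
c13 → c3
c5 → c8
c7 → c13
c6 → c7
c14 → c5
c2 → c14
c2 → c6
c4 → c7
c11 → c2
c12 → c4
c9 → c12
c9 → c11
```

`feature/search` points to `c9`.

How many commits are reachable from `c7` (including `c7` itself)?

4

Walking parent pointers from c7: reachable set = {c10, c13, c3, c7}.
That is 4 commits.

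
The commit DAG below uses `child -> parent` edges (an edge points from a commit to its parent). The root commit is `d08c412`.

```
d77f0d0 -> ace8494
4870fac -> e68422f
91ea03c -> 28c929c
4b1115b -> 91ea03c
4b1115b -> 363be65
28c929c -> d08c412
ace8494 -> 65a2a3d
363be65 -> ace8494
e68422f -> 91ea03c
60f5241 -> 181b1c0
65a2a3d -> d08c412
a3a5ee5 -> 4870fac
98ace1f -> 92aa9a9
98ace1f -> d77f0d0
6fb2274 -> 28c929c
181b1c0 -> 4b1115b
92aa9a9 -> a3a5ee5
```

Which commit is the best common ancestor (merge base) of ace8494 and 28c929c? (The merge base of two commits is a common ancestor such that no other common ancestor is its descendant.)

d08c412

Ancestors of ace8494: {65a2a3d, ace8494, d08c412}.
Ancestors of 28c929c: {28c929c, d08c412}.
Common ancestors: {d08c412}.
The only common ancestor is d08c412, so it is the merge base.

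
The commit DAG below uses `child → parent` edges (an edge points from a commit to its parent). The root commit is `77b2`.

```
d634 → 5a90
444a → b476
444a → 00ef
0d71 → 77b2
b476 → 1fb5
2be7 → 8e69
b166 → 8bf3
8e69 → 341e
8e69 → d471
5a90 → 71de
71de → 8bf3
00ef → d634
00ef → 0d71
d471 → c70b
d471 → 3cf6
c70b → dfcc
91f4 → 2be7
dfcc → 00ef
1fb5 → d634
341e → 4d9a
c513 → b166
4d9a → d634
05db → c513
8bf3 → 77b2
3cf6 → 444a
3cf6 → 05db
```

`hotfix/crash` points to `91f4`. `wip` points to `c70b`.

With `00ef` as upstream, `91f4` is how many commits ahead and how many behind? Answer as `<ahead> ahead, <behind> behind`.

15 ahead, 0 behind

Reachable from 91f4: {00ef, 05db, 0d71, 1fb5, 2be7, 341e, 3cf6, 444a, 4d9a, 5a90, 71de, 77b2, 8bf3, 8e69, 91f4, b166, b476, c513, c70b, d471, d634, dfcc}.
Reachable from 00ef: {00ef, 0d71, 5a90, 71de, 77b2, 8bf3, d634}.
Only in 91f4's history (ahead): {05db, 1fb5, 2be7, 341e, 3cf6, 444a, 4d9a, 8e69, 91f4, b166, b476, c513, c70b, d471, dfcc} — 15.
Only in 00ef's history (behind): {} — 0.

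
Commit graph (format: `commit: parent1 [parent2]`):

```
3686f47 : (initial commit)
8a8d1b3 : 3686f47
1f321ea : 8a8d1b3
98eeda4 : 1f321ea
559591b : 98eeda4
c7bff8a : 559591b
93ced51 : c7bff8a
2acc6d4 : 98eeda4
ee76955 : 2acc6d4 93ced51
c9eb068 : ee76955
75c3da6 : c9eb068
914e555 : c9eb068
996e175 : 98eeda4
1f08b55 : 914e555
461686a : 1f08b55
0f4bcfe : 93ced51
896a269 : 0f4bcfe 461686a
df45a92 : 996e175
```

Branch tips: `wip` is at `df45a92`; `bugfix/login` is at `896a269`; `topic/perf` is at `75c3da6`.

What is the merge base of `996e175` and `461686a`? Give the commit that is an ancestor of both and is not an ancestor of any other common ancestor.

Ancestors of 996e175: {1f321ea, 3686f47, 8a8d1b3, 98eeda4, 996e175}.
Ancestors of 461686a: {1f08b55, 1f321ea, 2acc6d4, 3686f47, 461686a, 559591b, 8a8d1b3, 914e555, 93ced51, 98eeda4, c7bff8a, c9eb068, ee76955}.
Common ancestors: {1f321ea, 3686f47, 8a8d1b3, 98eeda4}.
Among these, 98eeda4 is not an ancestor of any other common ancestor — it is the merge base.

98eeda4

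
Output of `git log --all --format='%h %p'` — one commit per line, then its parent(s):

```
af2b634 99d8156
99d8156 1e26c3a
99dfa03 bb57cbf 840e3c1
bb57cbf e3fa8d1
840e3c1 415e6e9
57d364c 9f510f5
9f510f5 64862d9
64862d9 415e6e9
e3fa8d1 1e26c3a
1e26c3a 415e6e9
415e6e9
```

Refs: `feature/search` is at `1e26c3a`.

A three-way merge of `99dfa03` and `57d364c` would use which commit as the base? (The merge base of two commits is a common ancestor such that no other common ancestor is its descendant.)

415e6e9

Ancestors of 99dfa03: {1e26c3a, 415e6e9, 840e3c1, 99dfa03, bb57cbf, e3fa8d1}.
Ancestors of 57d364c: {415e6e9, 57d364c, 64862d9, 9f510f5}.
Common ancestors: {415e6e9}.
The only common ancestor is 415e6e9, so it is the merge base.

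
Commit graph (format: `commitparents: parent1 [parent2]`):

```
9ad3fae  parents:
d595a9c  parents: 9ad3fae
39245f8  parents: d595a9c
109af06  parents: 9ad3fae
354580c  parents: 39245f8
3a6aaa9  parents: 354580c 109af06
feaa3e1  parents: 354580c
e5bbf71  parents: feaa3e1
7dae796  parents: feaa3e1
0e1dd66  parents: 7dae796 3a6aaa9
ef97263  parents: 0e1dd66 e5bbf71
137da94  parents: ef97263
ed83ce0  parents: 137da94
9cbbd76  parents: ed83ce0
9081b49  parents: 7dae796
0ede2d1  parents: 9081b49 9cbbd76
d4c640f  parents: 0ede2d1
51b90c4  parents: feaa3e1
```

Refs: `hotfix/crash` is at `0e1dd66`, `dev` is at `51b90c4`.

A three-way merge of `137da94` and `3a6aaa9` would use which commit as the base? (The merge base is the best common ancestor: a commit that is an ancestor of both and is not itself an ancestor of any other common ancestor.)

Ancestors of 137da94: {0e1dd66, 109af06, 137da94, 354580c, 39245f8, 3a6aaa9, 7dae796, 9ad3fae, d595a9c, e5bbf71, ef97263, feaa3e1}.
Ancestors of 3a6aaa9: {109af06, 354580c, 39245f8, 3a6aaa9, 9ad3fae, d595a9c}.
Common ancestors: {109af06, 354580c, 39245f8, 3a6aaa9, 9ad3fae, d595a9c}.
Among these, 3a6aaa9 is not an ancestor of any other common ancestor — it is the merge base.

3a6aaa9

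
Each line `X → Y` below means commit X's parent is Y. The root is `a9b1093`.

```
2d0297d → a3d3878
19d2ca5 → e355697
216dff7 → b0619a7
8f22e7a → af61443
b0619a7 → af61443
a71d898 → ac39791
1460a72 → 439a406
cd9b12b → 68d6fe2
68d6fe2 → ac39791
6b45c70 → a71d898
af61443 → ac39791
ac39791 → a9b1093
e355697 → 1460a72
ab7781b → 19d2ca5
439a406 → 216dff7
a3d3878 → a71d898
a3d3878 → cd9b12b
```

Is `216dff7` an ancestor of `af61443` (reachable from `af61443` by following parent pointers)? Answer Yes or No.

No

Ancestors of af61443: {a9b1093, ac39791, af61443}.
216dff7 is not in that set, so it is not an ancestor of af61443.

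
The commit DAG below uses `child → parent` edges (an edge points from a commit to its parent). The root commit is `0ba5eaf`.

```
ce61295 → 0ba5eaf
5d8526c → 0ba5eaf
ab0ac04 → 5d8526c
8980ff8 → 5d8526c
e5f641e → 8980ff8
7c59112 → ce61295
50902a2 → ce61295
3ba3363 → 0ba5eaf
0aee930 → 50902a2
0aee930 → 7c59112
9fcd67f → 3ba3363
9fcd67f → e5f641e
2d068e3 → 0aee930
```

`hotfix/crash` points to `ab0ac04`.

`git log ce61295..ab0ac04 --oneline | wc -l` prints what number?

Reachable from ab0ac04: {0ba5eaf, 5d8526c, ab0ac04}.
Reachable from ce61295: {0ba5eaf, ce61295}.
In ab0ac04's history but not ce61295's: {5d8526c, ab0ac04} — 2 commits.

2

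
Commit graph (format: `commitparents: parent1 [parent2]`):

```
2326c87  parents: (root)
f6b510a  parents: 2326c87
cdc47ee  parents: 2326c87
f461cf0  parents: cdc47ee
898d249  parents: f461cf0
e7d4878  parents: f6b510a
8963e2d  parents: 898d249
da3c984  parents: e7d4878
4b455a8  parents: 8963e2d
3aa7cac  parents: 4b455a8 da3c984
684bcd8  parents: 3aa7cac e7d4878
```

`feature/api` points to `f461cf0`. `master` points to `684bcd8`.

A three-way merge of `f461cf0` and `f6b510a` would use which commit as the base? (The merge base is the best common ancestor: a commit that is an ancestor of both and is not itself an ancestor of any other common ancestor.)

2326c87

Ancestors of f461cf0: {2326c87, cdc47ee, f461cf0}.
Ancestors of f6b510a: {2326c87, f6b510a}.
Common ancestors: {2326c87}.
The only common ancestor is 2326c87, so it is the merge base.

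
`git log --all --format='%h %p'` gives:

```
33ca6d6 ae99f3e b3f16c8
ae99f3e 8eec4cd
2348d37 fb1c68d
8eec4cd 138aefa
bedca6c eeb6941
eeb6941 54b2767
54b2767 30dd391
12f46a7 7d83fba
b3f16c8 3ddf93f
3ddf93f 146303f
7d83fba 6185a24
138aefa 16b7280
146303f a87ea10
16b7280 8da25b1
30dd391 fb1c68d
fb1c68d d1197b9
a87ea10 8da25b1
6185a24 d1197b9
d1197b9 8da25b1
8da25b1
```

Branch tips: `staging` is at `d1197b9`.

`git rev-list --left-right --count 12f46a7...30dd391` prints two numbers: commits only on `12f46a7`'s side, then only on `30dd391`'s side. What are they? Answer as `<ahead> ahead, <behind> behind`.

Reachable from 12f46a7: {12f46a7, 6185a24, 7d83fba, 8da25b1, d1197b9}.
Reachable from 30dd391: {30dd391, 8da25b1, d1197b9, fb1c68d}.
Only in 12f46a7's history (ahead): {12f46a7, 6185a24, 7d83fba} — 3.
Only in 30dd391's history (behind): {30dd391, fb1c68d} — 2.

3 ahead, 2 behind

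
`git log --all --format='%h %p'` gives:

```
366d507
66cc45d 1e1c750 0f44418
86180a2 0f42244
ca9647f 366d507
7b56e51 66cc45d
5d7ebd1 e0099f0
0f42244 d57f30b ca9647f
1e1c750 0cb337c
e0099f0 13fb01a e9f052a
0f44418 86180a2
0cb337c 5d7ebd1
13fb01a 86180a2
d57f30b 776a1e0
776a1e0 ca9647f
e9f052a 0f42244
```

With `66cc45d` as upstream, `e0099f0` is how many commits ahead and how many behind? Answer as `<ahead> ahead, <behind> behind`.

Reachable from e0099f0: {0f42244, 13fb01a, 366d507, 776a1e0, 86180a2, ca9647f, d57f30b, e0099f0, e9f052a}.
Reachable from 66cc45d: {0cb337c, 0f42244, 0f44418, 13fb01a, 1e1c750, 366d507, 5d7ebd1, 66cc45d, 776a1e0, 86180a2, ca9647f, d57f30b, e0099f0, e9f052a}.
Only in e0099f0's history (ahead): {} — 0.
Only in 66cc45d's history (behind): {0cb337c, 0f44418, 1e1c750, 5d7ebd1, 66cc45d} — 5.

0 ahead, 5 behind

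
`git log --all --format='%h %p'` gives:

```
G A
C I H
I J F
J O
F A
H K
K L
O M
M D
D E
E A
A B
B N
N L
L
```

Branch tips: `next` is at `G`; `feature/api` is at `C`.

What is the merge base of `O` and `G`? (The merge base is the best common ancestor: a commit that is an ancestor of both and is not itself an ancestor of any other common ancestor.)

A

Ancestors of O: {A, B, D, E, L, M, N, O}.
Ancestors of G: {A, B, G, L, N}.
Common ancestors: {A, B, L, N}.
Among these, A is not an ancestor of any other common ancestor — it is the merge base.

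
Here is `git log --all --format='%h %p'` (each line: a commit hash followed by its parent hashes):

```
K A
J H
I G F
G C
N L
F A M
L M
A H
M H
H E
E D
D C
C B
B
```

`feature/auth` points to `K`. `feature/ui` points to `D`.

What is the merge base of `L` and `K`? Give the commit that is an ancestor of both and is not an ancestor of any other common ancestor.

Ancestors of L: {B, C, D, E, H, L, M}.
Ancestors of K: {A, B, C, D, E, H, K}.
Common ancestors: {B, C, D, E, H}.
Among these, H is not an ancestor of any other common ancestor — it is the merge base.

H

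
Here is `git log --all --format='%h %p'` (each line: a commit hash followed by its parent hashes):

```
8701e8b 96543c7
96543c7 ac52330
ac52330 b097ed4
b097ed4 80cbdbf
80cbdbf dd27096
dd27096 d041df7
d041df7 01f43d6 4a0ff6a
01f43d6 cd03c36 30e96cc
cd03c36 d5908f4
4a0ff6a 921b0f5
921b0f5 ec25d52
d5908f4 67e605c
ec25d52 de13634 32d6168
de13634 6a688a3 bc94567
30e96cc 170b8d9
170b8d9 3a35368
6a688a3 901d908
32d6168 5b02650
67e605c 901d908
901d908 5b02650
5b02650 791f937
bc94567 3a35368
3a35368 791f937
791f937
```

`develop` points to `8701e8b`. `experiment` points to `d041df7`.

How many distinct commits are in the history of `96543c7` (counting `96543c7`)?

Walking parent pointers from 96543c7: reachable set = {01f43d6, 170b8d9, 30e96cc, 32d6168, 3a35368, 4a0ff6a, 5b02650, 67e605c, 6a688a3, 791f937, 80cbdbf, 901d908, 921b0f5, 96543c7, ac52330, b097ed4, bc94567, cd03c36, d041df7, d5908f4, dd27096, de13634, ec25d52}.
That is 23 commits.

23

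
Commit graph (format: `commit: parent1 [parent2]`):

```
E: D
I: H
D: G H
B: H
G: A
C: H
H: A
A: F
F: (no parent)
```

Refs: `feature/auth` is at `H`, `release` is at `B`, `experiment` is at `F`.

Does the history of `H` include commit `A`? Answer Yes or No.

Ancestors of H (commits reachable by following parents): {A, F, H}.
A is in that set, so it is an ancestor of H.

Yes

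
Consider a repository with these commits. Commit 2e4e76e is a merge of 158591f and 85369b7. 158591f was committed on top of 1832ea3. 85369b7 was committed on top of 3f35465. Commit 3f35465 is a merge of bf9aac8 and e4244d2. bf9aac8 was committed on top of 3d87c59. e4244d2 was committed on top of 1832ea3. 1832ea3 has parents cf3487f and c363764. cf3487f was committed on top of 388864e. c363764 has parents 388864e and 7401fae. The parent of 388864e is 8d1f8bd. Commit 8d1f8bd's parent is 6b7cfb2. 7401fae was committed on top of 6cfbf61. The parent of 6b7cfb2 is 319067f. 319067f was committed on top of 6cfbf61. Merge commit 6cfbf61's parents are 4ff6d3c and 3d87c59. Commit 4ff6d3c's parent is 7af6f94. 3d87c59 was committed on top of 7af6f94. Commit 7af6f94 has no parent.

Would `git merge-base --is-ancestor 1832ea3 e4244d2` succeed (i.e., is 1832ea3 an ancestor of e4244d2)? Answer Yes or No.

Ancestors of e4244d2 (commits reachable by following parents): {1832ea3, 319067f, 388864e, 3d87c59, 4ff6d3c, 6b7cfb2, 6cfbf61, 7401fae, 7af6f94, 8d1f8bd, c363764, cf3487f, e4244d2}.
1832ea3 is in that set, so it is an ancestor of e4244d2.

Yes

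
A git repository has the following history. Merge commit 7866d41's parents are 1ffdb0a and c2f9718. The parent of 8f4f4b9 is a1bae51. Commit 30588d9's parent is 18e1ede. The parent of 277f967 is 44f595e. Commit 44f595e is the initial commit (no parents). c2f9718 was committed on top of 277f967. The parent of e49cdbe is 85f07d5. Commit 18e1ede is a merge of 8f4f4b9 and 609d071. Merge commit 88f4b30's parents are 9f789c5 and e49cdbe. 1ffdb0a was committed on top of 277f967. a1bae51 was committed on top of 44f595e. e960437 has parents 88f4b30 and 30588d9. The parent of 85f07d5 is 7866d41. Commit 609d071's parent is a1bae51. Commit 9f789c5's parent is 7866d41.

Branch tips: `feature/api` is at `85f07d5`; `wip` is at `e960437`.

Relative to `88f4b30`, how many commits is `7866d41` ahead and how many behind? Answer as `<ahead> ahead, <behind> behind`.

0 ahead, 4 behind

Reachable from 7866d41: {1ffdb0a, 277f967, 44f595e, 7866d41, c2f9718}.
Reachable from 88f4b30: {1ffdb0a, 277f967, 44f595e, 7866d41, 85f07d5, 88f4b30, 9f789c5, c2f9718, e49cdbe}.
Only in 7866d41's history (ahead): {} — 0.
Only in 88f4b30's history (behind): {85f07d5, 88f4b30, 9f789c5, e49cdbe} — 4.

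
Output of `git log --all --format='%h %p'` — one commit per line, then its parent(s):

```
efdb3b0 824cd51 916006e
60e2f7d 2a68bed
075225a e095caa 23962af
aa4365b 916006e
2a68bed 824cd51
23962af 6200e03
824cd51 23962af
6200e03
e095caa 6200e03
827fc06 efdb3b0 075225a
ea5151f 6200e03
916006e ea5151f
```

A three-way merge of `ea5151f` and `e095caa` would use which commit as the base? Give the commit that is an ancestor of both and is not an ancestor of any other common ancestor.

Ancestors of ea5151f: {6200e03, ea5151f}.
Ancestors of e095caa: {6200e03, e095caa}.
Common ancestors: {6200e03}.
The only common ancestor is 6200e03, so it is the merge base.

6200e03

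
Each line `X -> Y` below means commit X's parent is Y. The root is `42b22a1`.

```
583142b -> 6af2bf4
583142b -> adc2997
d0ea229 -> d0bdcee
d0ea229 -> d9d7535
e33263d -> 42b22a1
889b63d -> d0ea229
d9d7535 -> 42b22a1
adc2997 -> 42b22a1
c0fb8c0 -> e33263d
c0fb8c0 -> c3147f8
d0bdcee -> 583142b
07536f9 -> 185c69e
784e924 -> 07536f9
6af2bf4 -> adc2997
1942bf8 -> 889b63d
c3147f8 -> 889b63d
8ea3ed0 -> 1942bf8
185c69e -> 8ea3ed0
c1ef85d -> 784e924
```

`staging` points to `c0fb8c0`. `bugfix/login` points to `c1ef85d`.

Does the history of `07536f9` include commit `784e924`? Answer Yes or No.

Ancestors of 07536f9: {07536f9, 185c69e, 1942bf8, 42b22a1, 583142b, 6af2bf4, 889b63d, 8ea3ed0, adc2997, d0bdcee, d0ea229, d9d7535}.
784e924 is not in that set, so it is not an ancestor of 07536f9.

No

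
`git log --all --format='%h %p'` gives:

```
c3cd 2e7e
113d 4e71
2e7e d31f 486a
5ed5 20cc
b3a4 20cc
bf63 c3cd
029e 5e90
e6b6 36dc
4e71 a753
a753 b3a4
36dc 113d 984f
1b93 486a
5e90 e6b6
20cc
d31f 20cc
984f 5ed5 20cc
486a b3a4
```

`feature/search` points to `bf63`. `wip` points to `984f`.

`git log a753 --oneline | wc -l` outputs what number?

3

Walking parent pointers from a753: reachable set = {20cc, a753, b3a4}.
That is 3 commits.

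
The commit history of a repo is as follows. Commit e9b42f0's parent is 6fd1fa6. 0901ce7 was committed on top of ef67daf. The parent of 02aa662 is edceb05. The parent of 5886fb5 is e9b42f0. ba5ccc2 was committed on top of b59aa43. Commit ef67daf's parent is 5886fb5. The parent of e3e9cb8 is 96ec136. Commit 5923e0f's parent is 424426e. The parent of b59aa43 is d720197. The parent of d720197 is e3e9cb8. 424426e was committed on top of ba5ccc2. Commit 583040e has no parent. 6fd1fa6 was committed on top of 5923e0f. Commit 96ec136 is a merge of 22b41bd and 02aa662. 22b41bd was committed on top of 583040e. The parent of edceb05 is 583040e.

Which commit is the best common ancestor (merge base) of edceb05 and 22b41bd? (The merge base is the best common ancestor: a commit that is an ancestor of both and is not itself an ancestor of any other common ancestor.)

583040e

Ancestors of edceb05: {583040e, edceb05}.
Ancestors of 22b41bd: {22b41bd, 583040e}.
Common ancestors: {583040e}.
The only common ancestor is 583040e, so it is the merge base.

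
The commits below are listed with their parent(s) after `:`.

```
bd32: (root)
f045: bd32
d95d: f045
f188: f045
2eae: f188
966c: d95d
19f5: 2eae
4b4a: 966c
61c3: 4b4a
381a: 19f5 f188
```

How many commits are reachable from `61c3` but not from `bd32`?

5

Reachable from 61c3: {4b4a, 61c3, 966c, bd32, d95d, f045}.
Reachable from bd32: {bd32}.
In 61c3's history but not bd32's: {4b4a, 61c3, 966c, d95d, f045} — 5 commits.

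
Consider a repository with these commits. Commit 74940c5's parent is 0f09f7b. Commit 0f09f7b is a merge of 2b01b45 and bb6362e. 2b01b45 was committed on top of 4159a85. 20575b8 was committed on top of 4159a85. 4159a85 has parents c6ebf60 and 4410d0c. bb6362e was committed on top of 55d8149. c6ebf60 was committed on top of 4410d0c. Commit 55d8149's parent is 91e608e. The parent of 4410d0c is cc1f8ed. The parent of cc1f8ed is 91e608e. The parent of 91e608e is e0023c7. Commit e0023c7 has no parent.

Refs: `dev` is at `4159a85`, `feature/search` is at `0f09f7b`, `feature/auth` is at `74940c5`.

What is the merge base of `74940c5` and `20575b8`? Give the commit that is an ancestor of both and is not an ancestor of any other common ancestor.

4159a85

Ancestors of 74940c5: {0f09f7b, 2b01b45, 4159a85, 4410d0c, 55d8149, 74940c5, 91e608e, bb6362e, c6ebf60, cc1f8ed, e0023c7}.
Ancestors of 20575b8: {20575b8, 4159a85, 4410d0c, 91e608e, c6ebf60, cc1f8ed, e0023c7}.
Common ancestors: {4159a85, 4410d0c, 91e608e, c6ebf60, cc1f8ed, e0023c7}.
Among these, 4159a85 is not an ancestor of any other common ancestor — it is the merge base.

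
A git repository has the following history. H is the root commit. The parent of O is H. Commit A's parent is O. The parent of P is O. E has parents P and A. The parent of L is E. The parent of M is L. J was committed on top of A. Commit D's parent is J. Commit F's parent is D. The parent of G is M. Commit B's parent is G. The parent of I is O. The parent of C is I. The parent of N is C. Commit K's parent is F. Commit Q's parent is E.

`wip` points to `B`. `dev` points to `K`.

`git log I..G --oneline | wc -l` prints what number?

6

Reachable from G: {A, E, G, H, L, M, O, P}.
Reachable from I: {H, I, O}.
In G's history but not I's: {A, E, G, L, M, P} — 6 commits.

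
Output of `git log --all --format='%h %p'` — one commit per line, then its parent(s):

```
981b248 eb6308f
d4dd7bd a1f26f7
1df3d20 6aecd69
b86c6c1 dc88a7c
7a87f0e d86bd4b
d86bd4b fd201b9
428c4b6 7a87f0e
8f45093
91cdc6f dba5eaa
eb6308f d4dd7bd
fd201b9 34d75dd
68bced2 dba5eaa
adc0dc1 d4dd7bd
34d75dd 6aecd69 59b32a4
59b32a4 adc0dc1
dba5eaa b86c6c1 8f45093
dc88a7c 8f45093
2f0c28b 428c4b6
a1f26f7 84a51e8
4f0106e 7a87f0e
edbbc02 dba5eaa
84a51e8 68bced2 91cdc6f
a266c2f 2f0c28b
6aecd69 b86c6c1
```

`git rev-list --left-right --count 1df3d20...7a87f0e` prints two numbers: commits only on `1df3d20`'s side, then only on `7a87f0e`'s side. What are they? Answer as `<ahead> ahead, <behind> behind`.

1 ahead, 12 behind

Reachable from 1df3d20: {1df3d20, 6aecd69, 8f45093, b86c6c1, dc88a7c}.
Reachable from 7a87f0e: {34d75dd, 59b32a4, 68bced2, 6aecd69, 7a87f0e, 84a51e8, 8f45093, 91cdc6f, a1f26f7, adc0dc1, b86c6c1, d4dd7bd, d86bd4b, dba5eaa, dc88a7c, fd201b9}.
Only in 1df3d20's history (ahead): {1df3d20} — 1.
Only in 7a87f0e's history (behind): {34d75dd, 59b32a4, 68bced2, 7a87f0e, 84a51e8, 91cdc6f, a1f26f7, adc0dc1, d4dd7bd, d86bd4b, dba5eaa, fd201b9} — 12.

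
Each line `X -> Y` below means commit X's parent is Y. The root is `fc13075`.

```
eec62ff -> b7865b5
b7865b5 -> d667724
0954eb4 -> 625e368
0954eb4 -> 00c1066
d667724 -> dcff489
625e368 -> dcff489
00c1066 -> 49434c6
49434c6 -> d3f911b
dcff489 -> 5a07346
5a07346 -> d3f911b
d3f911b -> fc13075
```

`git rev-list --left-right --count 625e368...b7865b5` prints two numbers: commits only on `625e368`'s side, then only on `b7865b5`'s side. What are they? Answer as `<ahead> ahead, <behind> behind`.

Reachable from 625e368: {5a07346, 625e368, d3f911b, dcff489, fc13075}.
Reachable from b7865b5: {5a07346, b7865b5, d3f911b, d667724, dcff489, fc13075}.
Only in 625e368's history (ahead): {625e368} — 1.
Only in b7865b5's history (behind): {b7865b5, d667724} — 2.

1 ahead, 2 behind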